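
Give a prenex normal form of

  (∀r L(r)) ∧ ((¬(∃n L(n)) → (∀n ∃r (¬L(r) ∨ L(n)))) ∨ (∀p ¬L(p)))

∀r ∃n ∀z ∃y ∀p (L(r) ∧ (L(n) ∨ ¬L(y) ∨ L(z) ∨ ¬L(p)))

First replace A → B with ¬A ∨ B.
  (∀r L(r)) ∧ (¬¬(∃n L(n)) ∨ (∀n ∃r (¬L(r) ∨ L(n))) ∨ (∀p ¬L(p)))
Push ¬ through the quantifiers and connectives to reach negation normal form:
  (∀r L(r)) ∧ ((∃n L(n)) ∨ (∀n ∃r (¬L(r) ∨ L(n))) ∨ (∀p ¬L(p)))
Standardize variables apart so no two quantifiers bind the same name: n↦z, r↦y.
  (∀r L(r)) ∧ ((∃n L(n)) ∨ (∀z ∃y (¬L(y) ∨ L(z))) ∨ (∀p ¬L(p)))
Pull the quantifiers to the front (each side's bound variable is not free in the other side):
  ∀r ∃n ∀z ∃y ∀p (L(r) ∧ (L(n) ∨ ¬L(y) ∨ L(z) ∨ ¬L(p)))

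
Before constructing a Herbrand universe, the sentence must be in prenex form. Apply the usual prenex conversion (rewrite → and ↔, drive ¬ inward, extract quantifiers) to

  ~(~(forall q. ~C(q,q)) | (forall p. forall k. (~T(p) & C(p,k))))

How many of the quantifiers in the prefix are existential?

2

Push ¬ through the quantifiers and connectives to reach negation normal form:
  (forall q. ~C(q,q)) & (exists p. exists k. (T(p) | ~C(p,k)))
All bound variables are already distinct, so no renaming is needed.
Pull the quantifiers to the front (each side's bound variable is not free in the other side):
  forall q. exists p. exists k. (~C(q,q) & (T(p) | ~C(p,k)))
The prefix is forall q exists p exists k: 1 universal, 2 existential.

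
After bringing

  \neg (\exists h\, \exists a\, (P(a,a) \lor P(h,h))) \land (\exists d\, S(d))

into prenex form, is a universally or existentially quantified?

Drive negations inward (¬∀x A ≡ ∃x ¬A, ¬∃x A ≡ ∀x ¬A, De Morgan for ∧/∨):
  (\forall h\, \forall a\, (\neg P(a,a) \land \neg P(h,h))) \land (\exists d\, S(d))
Extract every quantifier outward, since the variables are now distinct and don't occur free across branches:
  \forall h\, \forall a\, \exists d\, (\neg P(a,a) \land \neg P(h,h) \land S(d))
The quantifier \exists a sits under an odd number of negations, so it flips to \forall a.

universal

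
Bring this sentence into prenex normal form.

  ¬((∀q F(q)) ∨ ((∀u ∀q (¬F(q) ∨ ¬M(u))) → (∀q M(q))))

∃q ∀u ∀r ∃w (¬F(q) ∧ (¬F(r) ∨ ¬M(u)) ∧ ¬M(w))

Rewrite implications/biconditionals: A → B as ¬A ∨ B.
  ¬((∀q F(q)) ∨ ¬(∀u ∀q (¬F(q) ∨ ¬M(u))) ∨ (∀q M(q)))
Move each ¬ inward, flipping quantifiers it crosses:
  (∃q ¬F(q)) ∧ (∀u ∀q (¬F(q) ∨ ¬M(u))) ∧ (∃q ¬M(q))
Give each quantifier a distinct variable: q↦r, q↦w.
  (∃q ¬F(q)) ∧ (∀u ∀r (¬F(r) ∨ ¬M(u))) ∧ (∃w ¬M(w))
Finally move all quantifiers to the prefix:
  ∃q ∀u ∀r ∃w (¬F(q) ∧ (¬F(r) ∨ ¬M(u)) ∧ ¬M(w))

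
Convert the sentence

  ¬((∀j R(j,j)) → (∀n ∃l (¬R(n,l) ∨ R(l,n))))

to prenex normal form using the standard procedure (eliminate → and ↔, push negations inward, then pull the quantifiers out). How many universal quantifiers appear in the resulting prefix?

2

Rewrite implications/biconditionals: A → B as ¬A ∨ B.
  ¬(¬(∀j R(j,j)) ∨ (∀n ∃l (¬R(n,l) ∨ R(l,n))))
Push ¬ through the quantifiers and connectives to reach negation normal form:
  (∀j R(j,j)) ∧ (∃n ∀l (R(n,l) ∧ ¬R(l,n)))
All bound variables are already distinct, so no renaming is needed.
Finally move all quantifiers to the prefix:
  ∀j ∃n ∀l (R(j,j) ∧ R(n,l) ∧ ¬R(l,n))
The prefix is ∀j ∃n ∀l: 2 universal, 1 existential.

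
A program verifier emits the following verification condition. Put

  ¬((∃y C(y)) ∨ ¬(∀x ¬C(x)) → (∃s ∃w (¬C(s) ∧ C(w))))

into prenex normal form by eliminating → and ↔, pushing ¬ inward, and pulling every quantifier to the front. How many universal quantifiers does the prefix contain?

2

Rewrite implications/biconditionals: A → B as ¬A ∨ B.
  ¬(¬((∃y C(y)) ∨ ¬(∀x ¬C(x))) ∨ (∃s ∃w (¬C(s) ∧ C(w))))
Push ¬ through the quantifiers and connectives to reach negation normal form:
  ((∃y C(y)) ∨ (∃x C(x))) ∧ (∀s ∀w (C(s) ∨ ¬C(w)))
All bound variables are already distinct, so no renaming is needed.
Pull the quantifiers to the front (each side's bound variable is not free in the other side):
  ∃y ∃x ∀s ∀w ((C(y) ∨ C(x)) ∧ (C(s) ∨ ¬C(w)))
The prefix is ∃y ∃x ∀s ∀w: 2 universal, 2 existential.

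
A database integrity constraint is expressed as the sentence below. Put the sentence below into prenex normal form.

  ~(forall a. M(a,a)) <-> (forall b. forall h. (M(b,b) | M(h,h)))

Eliminate → and ↔ using ¬ and ∨; A ↔ B as (¬A ∨ B) ∧ (¬B ∨ A).
  (~~(forall a. M(a,a)) | (forall b. forall h. (M(b,b) | M(h,h)))) & (~(forall b. forall h. (M(b,b) | M(h,h))) | ~(forall a. M(a,a)))
Move each ¬ inward, flipping quantifiers it crosses:
  ((forall a. M(a,a)) | (forall b. forall h. (M(b,b) | M(h,h)))) & ((exists b. exists h. (~M(b,b) & ~M(h,h))) | (exists a. ~M(a,a)))
Standardize variables apart so no two quantifiers bind the same name: b↦v1, h↦z, a↦u.
  ((forall a. M(a,a)) | (forall b. forall h. (M(b,b) | M(h,h)))) & ((exists v1. exists z. (~M(v1,v1) & ~M(z,z))) | (exists u. ~M(u,u)))
Finally move all quantifiers to the prefix:
  forall a. forall b. forall h. exists v1. exists z. exists u. ((M(a,a) | M(b,b) | M(h,h)) & (~M(v1,v1) & ~M(z,z) | ~M(u,u)))

forall a. forall b. forall h. exists v1. exists z. exists u. ((M(a,a) | M(b,b) | M(h,h)) & (~M(v1,v1) & ~M(z,z) | ~M(u,u)))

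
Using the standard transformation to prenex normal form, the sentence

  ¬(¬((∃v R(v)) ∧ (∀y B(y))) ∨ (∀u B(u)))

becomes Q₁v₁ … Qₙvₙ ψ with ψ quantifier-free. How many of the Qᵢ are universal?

1

Push ¬ through the quantifiers and connectives to reach negation normal form:
  (∃v R(v)) ∧ (∀y B(y)) ∧ (∃u ¬B(u))
Pull the quantifiers to the front (each side's bound variable is not free in the other side):
  ∃v ∀y ∃u (R(v) ∧ B(y) ∧ ¬B(u))
The prefix is ∃v ∀y ∃u: 1 universal, 2 existential.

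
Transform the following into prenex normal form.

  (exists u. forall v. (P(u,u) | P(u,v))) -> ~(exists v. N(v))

First replace A → B with ¬A ∨ B.
  ~(exists u. forall v. (P(u,u) | P(u,v))) | ~(exists v. N(v))
Push ¬ through the quantifiers and connectives to reach negation normal form:
  (forall u. exists v. (~P(u,u) & ~P(u,v))) | (forall v. ~N(v))
Give each quantifier a distinct variable: v↦u1.
  (forall u. exists v. (~P(u,u) & ~P(u,v))) | (forall u1. ~N(u1))
Pull the quantifiers to the front (each side's bound variable is not free in the other side):
  forall u. exists v. forall u1. (~P(u,u) & ~P(u,v) | ~N(u1))

forall u. exists v. forall u1. (~P(u,u) & ~P(u,v) | ~N(u1))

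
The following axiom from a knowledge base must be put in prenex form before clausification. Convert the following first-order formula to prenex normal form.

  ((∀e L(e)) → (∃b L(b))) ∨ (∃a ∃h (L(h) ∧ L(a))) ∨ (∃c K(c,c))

∃e ∃b ∃a ∃h ∃c (¬L(e) ∨ L(b) ∨ L(h) ∧ L(a) ∨ K(c,c))

Eliminate → and ↔ using ¬ and ∨.
  ¬(∀e L(e)) ∨ (∃b L(b)) ∨ (∃a ∃h (L(h) ∧ L(a))) ∨ (∃c K(c,c))
Move each ¬ inward, flipping quantifiers it crosses:
  (∃e ¬L(e)) ∨ (∃b L(b)) ∨ (∃a ∃h (L(h) ∧ L(a))) ∨ (∃c K(c,c))
Finally move all quantifiers to the prefix:
  ∃e ∃b ∃a ∃h ∃c (¬L(e) ∨ L(b) ∨ L(h) ∧ L(a) ∨ K(c,c))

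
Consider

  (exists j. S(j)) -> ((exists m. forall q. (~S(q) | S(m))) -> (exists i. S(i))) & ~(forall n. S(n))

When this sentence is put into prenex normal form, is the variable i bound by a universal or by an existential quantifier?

existential

Rewrite implications/biconditionals: A → B as ¬A ∨ B.
  ~(exists j. S(j)) | (~(exists m. forall q. (~S(q) | S(m))) | (exists i. S(i))) & ~(forall n. S(n))
Move each ¬ inward, flipping quantifiers it crosses:
  (forall j. ~S(j)) | ((forall m. exists q. (S(q) & ~S(m))) | (exists i. S(i))) & (exists n. ~S(n))
Finally move all quantifiers to the prefix:
  forall j. forall m. exists q. exists i. exists n. (~S(j) | (S(q) & ~S(m) | S(i)) & ~S(n))
The quantifier exists i sits under an even number of negations (counting the antecedent side of each →), so it remains existential.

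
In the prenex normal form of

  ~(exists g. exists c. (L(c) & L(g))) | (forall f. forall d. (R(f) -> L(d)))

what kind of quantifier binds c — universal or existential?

Rewrite implications/biconditionals: A → B as ¬A ∨ B.
  ~(exists g. exists c. (L(c) & L(g))) | (forall f. forall d. (~R(f) | L(d)))
Push ¬ through the quantifiers and connectives to reach negation normal form:
  (forall g. forall c. (~L(c) | ~L(g))) | (forall f. forall d. (~R(f) | L(d)))
Extract every quantifier outward, since the variables are now distinct and don't occur free across branches:
  forall g. forall c. forall f. forall d. (~L(c) | ~L(g) | ~R(f) | L(d))
The quantifier exists c sits under an odd number of negations (counting the antecedent side of each →), so it flips to forall c.

universal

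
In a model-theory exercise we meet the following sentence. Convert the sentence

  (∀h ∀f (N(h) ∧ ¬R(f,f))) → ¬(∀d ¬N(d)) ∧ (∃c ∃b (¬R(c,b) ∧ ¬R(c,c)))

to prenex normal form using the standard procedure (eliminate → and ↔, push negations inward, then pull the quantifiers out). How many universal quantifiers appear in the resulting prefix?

Rewrite implications/biconditionals: A → B as ¬A ∨ B.
  ¬(∀h ∀f (N(h) ∧ ¬R(f,f))) ∨ ¬(∀d ¬N(d)) ∧ (∃c ∃b (¬R(c,b) ∧ ¬R(c,c)))
Move each ¬ inward, flipping quantifiers it crosses:
  (∃h ∃f (¬N(h) ∨ R(f,f))) ∨ (∃d N(d)) ∧ (∃c ∃b (¬R(c,b) ∧ ¬R(c,c)))
All bound variables are already distinct, so no renaming is needed.
Finally move all quantifiers to the prefix:
  ∃h ∃f ∃d ∃c ∃b (¬N(h) ∨ R(f,f) ∨ N(d) ∧ ¬R(c,b) ∧ ¬R(c,c))
The prefix is ∃h ∃f ∃d ∃c ∃b: 0 universal, 5 existential.

0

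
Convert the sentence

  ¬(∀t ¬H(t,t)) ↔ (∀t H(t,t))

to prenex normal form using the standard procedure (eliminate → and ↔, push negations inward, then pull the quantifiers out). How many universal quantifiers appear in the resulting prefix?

2

Eliminate → and ↔ using ¬ and ∨; A ↔ B as (¬A ∨ B) ∧ (¬B ∨ A).
  (¬¬(∀t ¬H(t,t)) ∨ (∀t H(t,t))) ∧ (¬(∀t H(t,t)) ∨ ¬(∀t ¬H(t,t)))
Push ¬ through the quantifiers and connectives to reach negation normal form:
  ((∀t ¬H(t,t)) ∨ (∀t H(t,t))) ∧ ((∃t ¬H(t,t)) ∨ (∃t H(t,t)))
Give each quantifier a distinct variable: t↦b, t↦v1, t↦u.
  ((∀t ¬H(t,t)) ∨ (∀b H(b,b))) ∧ ((∃v1 ¬H(v1,v1)) ∨ (∃u H(u,u)))
Pull the quantifiers to the front (each side's bound variable is not free in the other side):
  ∀t ∀b ∃v1 ∃u ((¬H(t,t) ∨ H(b,b)) ∧ (¬H(v1,v1) ∨ H(u,u)))
The prefix is ∀t ∀b ∃v1 ∃u: 2 universal, 2 existential.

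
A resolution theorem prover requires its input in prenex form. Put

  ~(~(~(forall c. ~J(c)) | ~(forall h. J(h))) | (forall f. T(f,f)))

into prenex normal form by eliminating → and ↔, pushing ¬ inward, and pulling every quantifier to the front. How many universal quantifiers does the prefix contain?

0

Push ¬ through the quantifiers and connectives to reach negation normal form:
  ((exists c. J(c)) | (exists h. ~J(h))) & (exists f. ~T(f,f))
Finally move all quantifiers to the prefix:
  exists c. exists h. exists f. ((J(c) | ~J(h)) & ~T(f,f))
The prefix is exists c exists h exists f: 0 universal, 3 existential.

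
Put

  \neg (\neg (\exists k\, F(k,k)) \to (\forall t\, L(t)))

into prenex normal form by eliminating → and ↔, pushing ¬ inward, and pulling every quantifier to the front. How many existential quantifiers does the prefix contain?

First replace A → B with ¬A ∨ B.
  \neg (\neg \neg (\exists k\, F(k,k)) \lor (\forall t\, L(t)))
Push ¬ through the quantifiers and connectives to reach negation normal form:
  (\forall k\, \neg F(k,k)) \land (\exists t\, \neg L(t))
All bound variables are already distinct, so no renaming is needed.
Extract every quantifier outward, since the variables are now distinct and don't occur free across branches:
  \forall k\, \exists t\, (\neg F(k,k) \land \neg L(t))
The prefix is \forall k \exists t: 1 universal, 1 existential.

1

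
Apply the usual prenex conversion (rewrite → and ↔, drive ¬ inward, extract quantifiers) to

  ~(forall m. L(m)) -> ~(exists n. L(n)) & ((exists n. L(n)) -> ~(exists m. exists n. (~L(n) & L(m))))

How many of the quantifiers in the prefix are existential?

Eliminate → and ↔ using ¬ and ∨.
  ~~(forall m. L(m)) | ~(exists n. L(n)) & (~(exists n. L(n)) | ~(exists m. exists n. (~L(n) & L(m))))
Drive negations inward (¬∀x A ≡ ∃x ¬A, ¬∃x A ≡ ∀x ¬A, De Morgan for ∧/∨):
  (forall m. L(m)) | (forall n. ~L(n)) & ((forall n. ~L(n)) | (forall m. forall n. (L(n) | ~L(m))))
Rename bound variables to avoid capture: n↦x1, m↦v1, n↦u.
  (forall m. L(m)) | (forall n. ~L(n)) & ((forall x1. ~L(x1)) | (forall v1. forall u. (L(u) | ~L(v1))))
Extract every quantifier outward, since the variables are now distinct and don't occur free across branches:
  forall m. forall n. forall x1. forall v1. forall u. (L(m) | ~L(n) & (~L(x1) | L(u) | ~L(v1)))
The prefix is forall m forall n forall x1 forall v1 forall u: 5 universal, 0 existential.

0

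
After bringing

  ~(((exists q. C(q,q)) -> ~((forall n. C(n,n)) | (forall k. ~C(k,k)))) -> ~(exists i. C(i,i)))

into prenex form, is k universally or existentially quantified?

existential

Rewrite implications/biconditionals: A → B as ¬A ∨ B.
  ~(~(~(exists q. C(q,q)) | ~((forall n. C(n,n)) | (forall k. ~C(k,k)))) | ~(exists i. C(i,i)))
Push ¬ through the quantifiers and connectives to reach negation normal form:
  ((forall q. ~C(q,q)) | (exists n. ~C(n,n)) & (exists k. C(k,k))) & (exists i. C(i,i))
All bound variables are already distinct, so no renaming is needed.
Pull the quantifiers to the front (each side's bound variable is not free in the other side):
  forall q. exists n. exists k. exists i. ((~C(q,q) | ~C(n,n) & C(k,k)) & C(i,i))
The quantifier forall k sits under an odd number of negations (counting the antecedent side of each →), so it flips to exists k.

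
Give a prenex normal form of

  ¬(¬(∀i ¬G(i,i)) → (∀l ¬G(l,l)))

Rewrite implications/biconditionals: A → B as ¬A ∨ B.
  ¬(¬¬(∀i ¬G(i,i)) ∨ (∀l ¬G(l,l)))
Drive negations inward (¬∀x A ≡ ∃x ¬A, ¬∃x A ≡ ∀x ¬A, De Morgan for ∧/∨):
  (∃i G(i,i)) ∧ (∃l G(l,l))
All bound variables are already distinct, so no renaming is needed.
Pull the quantifiers to the front (each side's bound variable is not free in the other side):
  ∃i ∃l (G(i,i) ∧ G(l,l))

∃i ∃l (G(i,i) ∧ G(l,l))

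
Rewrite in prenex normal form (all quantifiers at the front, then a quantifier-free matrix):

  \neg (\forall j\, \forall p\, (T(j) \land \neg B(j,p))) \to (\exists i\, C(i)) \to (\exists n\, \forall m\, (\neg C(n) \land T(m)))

\forall j\, \forall p\, \forall i\, \exists n\, \forall m\, (T(j) \land \neg B(j,p) \lor \neg C(i) \lor \neg C(n) \land T(m))

Rewrite implications/biconditionals: A → B as ¬A ∨ B.
  \neg \neg (\forall j\, \forall p\, (T(j) \land \neg B(j,p))) \lor \neg (\exists i\, C(i)) \lor (\exists n\, \forall m\, (\neg C(n) \land T(m)))
Push ¬ through the quantifiers and connectives to reach negation normal form:
  (\forall j\, \forall p\, (T(j) \land \neg B(j,p))) \lor (\forall i\, \neg C(i)) \lor (\exists n\, \forall m\, (\neg C(n) \land T(m)))
All bound variables are already distinct, so no renaming is needed.
Extract every quantifier outward, since the variables are now distinct and don't occur free across branches:
  \forall j\, \forall p\, \forall i\, \exists n\, \forall m\, (T(j) \land \neg B(j,p) \lor \neg C(i) \lor \neg C(n) \land T(m))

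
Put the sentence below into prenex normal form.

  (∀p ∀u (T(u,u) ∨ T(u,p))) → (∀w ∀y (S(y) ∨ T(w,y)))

∃p ∃u ∀w ∀y (¬T(u,u) ∧ ¬T(u,p) ∨ S(y) ∨ T(w,y))

First replace A → B with ¬A ∨ B.
  ¬(∀p ∀u (T(u,u) ∨ T(u,p))) ∨ (∀w ∀y (S(y) ∨ T(w,y)))
Move each ¬ inward, flipping quantifiers it crosses:
  (∃p ∃u (¬T(u,u) ∧ ¬T(u,p))) ∨ (∀w ∀y (S(y) ∨ T(w,y)))
Finally move all quantifiers to the prefix:
  ∃p ∃u ∀w ∀y (¬T(u,u) ∧ ¬T(u,p) ∨ S(y) ∨ T(w,y))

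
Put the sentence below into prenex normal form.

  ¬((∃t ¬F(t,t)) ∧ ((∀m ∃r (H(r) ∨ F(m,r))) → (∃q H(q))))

∀t ∀m ∃r ∀q (F(t,t) ∨ (H(r) ∨ F(m,r)) ∧ ¬H(q))

Rewrite implications/biconditionals: A → B as ¬A ∨ B.
  ¬((∃t ¬F(t,t)) ∧ (¬(∀m ∃r (H(r) ∨ F(m,r))) ∨ (∃q H(q))))
Move each ¬ inward, flipping quantifiers it crosses:
  (∀t F(t,t)) ∨ (∀m ∃r (H(r) ∨ F(m,r))) ∧ (∀q ¬H(q))
Finally move all quantifiers to the prefix:
  ∀t ∀m ∃r ∀q (F(t,t) ∨ (H(r) ∨ F(m,r)) ∧ ¬H(q))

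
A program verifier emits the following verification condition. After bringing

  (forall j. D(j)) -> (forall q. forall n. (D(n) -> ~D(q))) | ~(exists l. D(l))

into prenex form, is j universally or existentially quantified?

existential

First replace A → B with ¬A ∨ B.
  ~(forall j. D(j)) | (forall q. forall n. (~D(n) | ~D(q))) | ~(exists l. D(l))
Move each ¬ inward, flipping quantifiers it crosses:
  (exists j. ~D(j)) | (forall q. forall n. (~D(n) | ~D(q))) | (forall l. ~D(l))
All bound variables are already distinct, so no renaming is needed.
Pull the quantifiers to the front (each side's bound variable is not free in the other side):
  exists j. forall q. forall n. forall l. (~D(j) | ~D(n) | ~D(q) | ~D(l))
The quantifier forall j sits under an odd number of negations (counting the antecedent side of each →), so it flips to exists j.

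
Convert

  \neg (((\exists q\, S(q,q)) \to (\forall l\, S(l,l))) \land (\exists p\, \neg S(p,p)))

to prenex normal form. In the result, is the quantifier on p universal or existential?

Rewrite implications/biconditionals: A → B as ¬A ∨ B.
  \neg ((\neg (\exists q\, S(q,q)) \lor (\forall l\, S(l,l))) \land (\exists p\, \neg S(p,p)))
Move each ¬ inward, flipping quantifiers it crosses:
  (\exists q\, S(q,q)) \land (\exists l\, \neg S(l,l)) \lor (\forall p\, S(p,p))
All bound variables are already distinct, so no renaming is needed.
Pull the quantifiers to the front (each side's bound variable is not free in the other side):
  \exists q\, \exists l\, \forall p\, (S(q,q) \land \neg S(l,l) \lor S(p,p))
The quantifier \exists p sits under an odd number of negations (counting the antecedent side of each →), so it flips to \forall p.

universal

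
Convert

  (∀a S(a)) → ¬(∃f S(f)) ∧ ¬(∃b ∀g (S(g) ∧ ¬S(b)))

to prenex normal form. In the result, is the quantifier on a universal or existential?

Eliminate → and ↔ using ¬ and ∨.
  ¬(∀a S(a)) ∨ ¬(∃f S(f)) ∧ ¬(∃b ∀g (S(g) ∧ ¬S(b)))
Drive negations inward (¬∀x A ≡ ∃x ¬A, ¬∃x A ≡ ∀x ¬A, De Morgan for ∧/∨):
  (∃a ¬S(a)) ∨ (∀f ¬S(f)) ∧ (∀b ∃g (¬S(g) ∨ S(b)))
Pull the quantifiers to the front (each side's bound variable is not free in the other side):
  ∃a ∀f ∀b ∃g (¬S(a) ∨ ¬S(f) ∧ (¬S(g) ∨ S(b)))
The quantifier ∀a sits under an odd number of negations (counting the antecedent side of each →), so it flips to ∃a.

existential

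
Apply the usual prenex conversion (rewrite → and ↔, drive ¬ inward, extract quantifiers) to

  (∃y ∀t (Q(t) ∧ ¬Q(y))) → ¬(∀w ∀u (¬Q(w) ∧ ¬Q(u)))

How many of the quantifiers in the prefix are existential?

3

First replace A → B with ¬A ∨ B.
  ¬(∃y ∀t (Q(t) ∧ ¬Q(y))) ∨ ¬(∀w ∀u (¬Q(w) ∧ ¬Q(u)))
Drive negations inward (¬∀x A ≡ ∃x ¬A, ¬∃x A ≡ ∀x ¬A, De Morgan for ∧/∨):
  (∀y ∃t (¬Q(t) ∨ Q(y))) ∨ (∃w ∃u (Q(w) ∨ Q(u)))
Pull the quantifiers to the front (each side's bound variable is not free in the other side):
  ∀y ∃t ∃w ∃u (¬Q(t) ∨ Q(y) ∨ Q(w) ∨ Q(u))
The prefix is ∀y ∃t ∃w ∃u: 1 universal, 3 existential.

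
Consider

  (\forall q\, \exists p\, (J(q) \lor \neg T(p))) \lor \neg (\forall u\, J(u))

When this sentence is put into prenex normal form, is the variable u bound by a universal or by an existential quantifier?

existential

Drive negations inward (¬∀x A ≡ ∃x ¬A, ¬∃x A ≡ ∀x ¬A, De Morgan for ∧/∨):
  (\forall q\, \exists p\, (J(q) \lor \neg T(p))) \lor (\exists u\, \neg J(u))
All bound variables are already distinct, so no renaming is needed.
Pull the quantifiers to the front (each side's bound variable is not free in the other side):
  \forall q\, \exists p\, \exists u\, (J(q) \lor \neg T(p) \lor \neg J(u))
The quantifier \forall u sits under an odd number of negations, so it flips to \exists u.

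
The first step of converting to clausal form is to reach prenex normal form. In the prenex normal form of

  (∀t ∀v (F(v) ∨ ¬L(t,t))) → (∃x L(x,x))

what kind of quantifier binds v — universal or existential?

Rewrite implications/biconditionals: A → B as ¬A ∨ B.
  ¬(∀t ∀v (F(v) ∨ ¬L(t,t))) ∨ (∃x L(x,x))
Drive negations inward (¬∀x A ≡ ∃x ¬A, ¬∃x A ≡ ∀x ¬A, De Morgan for ∧/∨):
  (∃t ∃v (¬F(v) ∧ L(t,t))) ∨ (∃x L(x,x))
Finally move all quantifiers to the prefix:
  ∃t ∃v ∃x (¬F(v) ∧ L(t,t) ∨ L(x,x))
The quantifier ∀v sits under an odd number of negations (counting the antecedent side of each →), so it flips to ∃v.

existential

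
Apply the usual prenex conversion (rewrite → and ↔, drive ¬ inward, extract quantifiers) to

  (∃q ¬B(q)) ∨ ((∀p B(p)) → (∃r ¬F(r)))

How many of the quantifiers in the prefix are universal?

0

First replace A → B with ¬A ∨ B.
  (∃q ¬B(q)) ∨ ¬(∀p B(p)) ∨ (∃r ¬F(r))
Push ¬ through the quantifiers and connectives to reach negation normal form:
  (∃q ¬B(q)) ∨ (∃p ¬B(p)) ∨ (∃r ¬F(r))
Extract every quantifier outward, since the variables are now distinct and don't occur free across branches:
  ∃q ∃p ∃r (¬B(q) ∨ ¬B(p) ∨ ¬F(r))
The prefix is ∃q ∃p ∃r: 0 universal, 3 existential.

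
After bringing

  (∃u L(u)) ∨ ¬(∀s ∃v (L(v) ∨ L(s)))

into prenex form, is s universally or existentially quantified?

Drive negations inward (¬∀x A ≡ ∃x ¬A, ¬∃x A ≡ ∀x ¬A, De Morgan for ∧/∨):
  (∃u L(u)) ∨ (∃s ∀v (¬L(v) ∧ ¬L(s)))
Pull the quantifiers to the front (each side's bound variable is not free in the other side):
  ∃u ∃s ∀v (L(u) ∨ ¬L(v) ∧ ¬L(s))
The quantifier ∀s sits under an odd number of negations, so it flips to ∃s.

existential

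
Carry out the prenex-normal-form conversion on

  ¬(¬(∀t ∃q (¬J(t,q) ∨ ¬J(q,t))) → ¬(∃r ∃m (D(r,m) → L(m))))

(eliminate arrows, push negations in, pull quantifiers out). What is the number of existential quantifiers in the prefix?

3

Rewrite implications/biconditionals: A → B as ¬A ∨ B.
  ¬(¬¬(∀t ∃q (¬J(t,q) ∨ ¬J(q,t))) ∨ ¬(∃r ∃m (¬D(r,m) ∨ L(m))))
Move each ¬ inward, flipping quantifiers it crosses:
  (∃t ∀q (J(t,q) ∧ J(q,t))) ∧ (∃r ∃m (¬D(r,m) ∨ L(m)))
Finally move all quantifiers to the prefix:
  ∃t ∀q ∃r ∃m (J(t,q) ∧ J(q,t) ∧ (¬D(r,m) ∨ L(m)))
The prefix is ∃t ∀q ∃r ∃m: 1 universal, 3 existential.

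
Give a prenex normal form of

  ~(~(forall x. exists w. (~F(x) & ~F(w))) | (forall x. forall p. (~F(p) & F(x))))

Drive negations inward (¬∀x A ≡ ∃x ¬A, ¬∃x A ≡ ∀x ¬A, De Morgan for ∧/∨):
  (forall x. exists w. (~F(x) & ~F(w))) & (exists x. exists p. (F(p) | ~F(x)))
Standardize variables apart so no two quantifiers bind the same name: x↦r.
  (forall x. exists w. (~F(x) & ~F(w))) & (exists r. exists p. (F(p) | ~F(r)))
Pull the quantifiers to the front (each side's bound variable is not free in the other side):
  forall x. exists w. exists r. exists p. (~F(x) & ~F(w) & (F(p) | ~F(r)))

forall x. exists w. exists r. exists p. (~F(x) & ~F(w) & (F(p) | ~F(r)))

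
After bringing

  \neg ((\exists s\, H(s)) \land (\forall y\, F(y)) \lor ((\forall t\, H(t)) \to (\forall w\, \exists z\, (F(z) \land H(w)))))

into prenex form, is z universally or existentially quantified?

Rewrite implications/biconditionals: A → B as ¬A ∨ B.
  \neg ((\exists s\, H(s)) \land (\forall y\, F(y)) \lor \neg (\forall t\, H(t)) \lor (\forall w\, \exists z\, (F(z) \land H(w))))
Move each ¬ inward, flipping quantifiers it crosses:
  ((\forall s\, \neg H(s)) \lor (\exists y\, \neg F(y))) \land (\forall t\, H(t)) \land (\exists w\, \forall z\, (\neg F(z) \lor \neg H(w)))
All bound variables are already distinct, so no renaming is needed.
Pull the quantifiers to the front (each side's bound variable is not free in the other side):
  \forall s\, \exists y\, \forall t\, \exists w\, \forall z\, ((\neg H(s) \lor \neg F(y)) \land H(t) \land (\neg F(z) \lor \neg H(w)))
The quantifier \exists z sits under an odd number of negations (counting the antecedent side of each →), so it flips to \forall z.

universal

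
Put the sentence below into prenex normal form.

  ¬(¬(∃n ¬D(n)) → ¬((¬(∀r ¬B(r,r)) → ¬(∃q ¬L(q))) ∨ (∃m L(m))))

∀n ∀r ∀q ∃m (D(n) ∧ (¬B(r,r) ∨ L(q) ∨ L(m)))

First replace A → B with ¬A ∨ B.
  ¬(¬¬(∃n ¬D(n)) ∨ ¬(¬¬(∀r ¬B(r,r)) ∨ ¬(∃q ¬L(q)) ∨ (∃m L(m))))
Move each ¬ inward, flipping quantifiers it crosses:
  (∀n D(n)) ∧ ((∀r ¬B(r,r)) ∨ (∀q L(q)) ∨ (∃m L(m)))
Finally move all quantifiers to the prefix:
  ∀n ∀r ∀q ∃m (D(n) ∧ (¬B(r,r) ∨ L(q) ∨ L(m)))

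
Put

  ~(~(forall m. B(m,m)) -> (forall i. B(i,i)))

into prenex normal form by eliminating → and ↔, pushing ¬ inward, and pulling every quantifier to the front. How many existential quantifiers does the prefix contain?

2

Rewrite implications/biconditionals: A → B as ¬A ∨ B.
  ~(~~(forall m. B(m,m)) | (forall i. B(i,i)))
Move each ¬ inward, flipping quantifiers it crosses:
  (exists m. ~B(m,m)) & (exists i. ~B(i,i))
All bound variables are already distinct, so no renaming is needed.
Finally move all quantifiers to the prefix:
  exists m. exists i. (~B(m,m) & ~B(i,i))
The prefix is exists m exists i: 0 universal, 2 existential.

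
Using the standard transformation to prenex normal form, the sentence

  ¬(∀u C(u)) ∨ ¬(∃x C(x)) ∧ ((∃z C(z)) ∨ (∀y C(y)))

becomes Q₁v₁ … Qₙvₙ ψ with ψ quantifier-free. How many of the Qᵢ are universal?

Move each ¬ inward, flipping quantifiers it crosses:
  (∃u ¬C(u)) ∨ (∀x ¬C(x)) ∧ ((∃z C(z)) ∨ (∀y C(y)))
Finally move all quantifiers to the prefix:
  ∃u ∀x ∃z ∀y (¬C(u) ∨ ¬C(x) ∧ (C(z) ∨ C(y)))
The prefix is ∃u ∀x ∃z ∀y: 2 universal, 2 existential.

2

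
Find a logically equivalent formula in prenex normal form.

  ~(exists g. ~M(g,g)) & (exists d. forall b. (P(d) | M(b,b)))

Move each ¬ inward, flipping quantifiers it crosses:
  (forall g. M(g,g)) & (exists d. forall b. (P(d) | M(b,b)))
All bound variables are already distinct, so no renaming is needed.
Extract every quantifier outward, since the variables are now distinct and don't occur free across branches:
  forall g. exists d. forall b. (M(g,g) & (P(d) | M(b,b)))

forall g. exists d. forall b. (M(g,g) & (P(d) | M(b,b)))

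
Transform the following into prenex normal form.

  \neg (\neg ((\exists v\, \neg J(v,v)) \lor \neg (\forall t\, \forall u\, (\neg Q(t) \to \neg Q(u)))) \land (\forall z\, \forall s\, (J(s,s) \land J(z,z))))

\exists v\, \exists t\, \exists u\, \exists z\, \exists s\, (\neg J(v,v) \lor \neg Q(t) \land Q(u) \lor \neg J(s,s) \lor \neg J(z,z))

Eliminate → and ↔ using ¬ and ∨.
  \neg (\neg ((\exists v\, \neg J(v,v)) \lor \neg (\forall t\, \forall u\, (\neg \neg Q(t) \lor \neg Q(u)))) \land (\forall z\, \forall s\, (J(s,s) \land J(z,z))))
Drive negations inward (¬∀x A ≡ ∃x ¬A, ¬∃x A ≡ ∀x ¬A, De Morgan for ∧/∨):
  (\exists v\, \neg J(v,v)) \lor (\exists t\, \exists u\, (\neg Q(t) \land Q(u))) \lor (\exists z\, \exists s\, (\neg J(s,s) \lor \neg J(z,z)))
Extract every quantifier outward, since the variables are now distinct and don't occur free across branches:
  \exists v\, \exists t\, \exists u\, \exists z\, \exists s\, (\neg J(v,v) \lor \neg Q(t) \land Q(u) \lor \neg J(s,s) \lor \neg J(z,z))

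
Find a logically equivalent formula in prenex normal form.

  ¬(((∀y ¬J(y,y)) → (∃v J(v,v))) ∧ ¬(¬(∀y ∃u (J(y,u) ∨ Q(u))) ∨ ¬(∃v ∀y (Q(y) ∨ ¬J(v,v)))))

Eliminate → and ↔ using ¬ and ∨.
  ¬((¬(∀y ¬J(y,y)) ∨ (∃v J(v,v))) ∧ ¬(¬(∀y ∃u (J(y,u) ∨ Q(u))) ∨ ¬(∃v ∀y (Q(y) ∨ ¬J(v,v)))))
Move each ¬ inward, flipping quantifiers it crosses:
  (∀y ¬J(y,y)) ∧ (∀v ¬J(v,v)) ∨ (∃y ∀u (¬J(y,u) ∧ ¬Q(u))) ∨ (∀v ∃y (¬Q(y) ∧ J(v,v)))
Give each quantifier a distinct variable: y↦q, v↦s, y↦t.
  (∀y ¬J(y,y)) ∧ (∀v ¬J(v,v)) ∨ (∃q ∀u (¬J(q,u) ∧ ¬Q(u))) ∨ (∀s ∃t (¬Q(t) ∧ J(s,s)))
Pull the quantifiers to the front (each side's bound variable is not free in the other side):
  ∀y ∀v ∃q ∀u ∀s ∃t (¬J(y,y) ∧ ¬J(v,v) ∨ ¬J(q,u) ∧ ¬Q(u) ∨ ¬Q(t) ∧ J(s,s))

∀y ∀v ∃q ∀u ∀s ∃t (¬J(y,y) ∧ ¬J(v,v) ∨ ¬J(q,u) ∧ ¬Q(u) ∨ ¬Q(t) ∧ J(s,s))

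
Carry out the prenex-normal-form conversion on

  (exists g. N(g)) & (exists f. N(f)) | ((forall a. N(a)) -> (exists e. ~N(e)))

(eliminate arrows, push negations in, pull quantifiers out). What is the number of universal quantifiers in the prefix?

First replace A → B with ¬A ∨ B.
  (exists g. N(g)) & (exists f. N(f)) | ~(forall a. N(a)) | (exists e. ~N(e))
Drive negations inward (¬∀x A ≡ ∃x ¬A, ¬∃x A ≡ ∀x ¬A, De Morgan for ∧/∨):
  (exists g. N(g)) & (exists f. N(f)) | (exists a. ~N(a)) | (exists e. ~N(e))
All bound variables are already distinct, so no renaming is needed.
Finally move all quantifiers to the prefix:
  exists g. exists f. exists a. exists e. (N(g) & N(f) | ~N(a) | ~N(e))
The prefix is exists g exists f exists a exists e: 0 universal, 4 existential.

0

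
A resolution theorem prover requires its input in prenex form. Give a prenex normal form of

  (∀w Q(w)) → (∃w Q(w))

∃w ∃r (¬Q(w) ∨ Q(r))

Rewrite implications/biconditionals: A → B as ¬A ∨ B.
  ¬(∀w Q(w)) ∨ (∃w Q(w))
Push ¬ through the quantifiers and connectives to reach negation normal form:
  (∃w ¬Q(w)) ∨ (∃w Q(w))
Rename bound variables to avoid capture: w↦r.
  (∃w ¬Q(w)) ∨ (∃r Q(r))
Finally move all quantifiers to the prefix:
  ∃w ∃r (¬Q(w) ∨ Q(r))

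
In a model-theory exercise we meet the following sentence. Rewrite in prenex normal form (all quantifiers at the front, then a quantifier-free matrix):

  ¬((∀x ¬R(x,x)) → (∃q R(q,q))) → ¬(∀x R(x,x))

∃x ∃q ∃a (R(x,x) ∨ R(q,q) ∨ ¬R(a,a))

First replace A → B with ¬A ∨ B.
  ¬¬(¬(∀x ¬R(x,x)) ∨ (∃q R(q,q))) ∨ ¬(∀x R(x,x))
Drive negations inward (¬∀x A ≡ ∃x ¬A, ¬∃x A ≡ ∀x ¬A, De Morgan for ∧/∨):
  (∃x R(x,x)) ∨ (∃q R(q,q)) ∨ (∃x ¬R(x,x))
Standardize variables apart so no two quantifiers bind the same name: x↦a.
  (∃x R(x,x)) ∨ (∃q R(q,q)) ∨ (∃a ¬R(a,a))
Finally move all quantifiers to the prefix:
  ∃x ∃q ∃a (R(x,x) ∨ R(q,q) ∨ ¬R(a,a))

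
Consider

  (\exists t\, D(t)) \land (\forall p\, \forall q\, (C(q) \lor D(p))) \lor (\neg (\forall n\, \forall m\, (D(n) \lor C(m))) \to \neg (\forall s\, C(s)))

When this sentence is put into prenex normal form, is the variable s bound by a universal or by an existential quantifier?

existential

Rewrite implications/biconditionals: A → B as ¬A ∨ B.
  (\exists t\, D(t)) \land (\forall p\, \forall q\, (C(q) \lor D(p))) \lor \neg \neg (\forall n\, \forall m\, (D(n) \lor C(m))) \lor \neg (\forall s\, C(s))
Push ¬ through the quantifiers and connectives to reach negation normal form:
  (\exists t\, D(t)) \land (\forall p\, \forall q\, (C(q) \lor D(p))) \lor (\forall n\, \forall m\, (D(n) \lor C(m))) \lor (\exists s\, \neg C(s))
Extract every quantifier outward, since the variables are now distinct and don't occur free across branches:
  \exists t\, \forall p\, \forall q\, \forall n\, \forall m\, \exists s\, (D(t) \land (C(q) \lor D(p)) \lor D(n) \lor C(m) \lor \neg C(s))
The quantifier \forall s sits under an odd number of negations (counting the antecedent side of each →), so it flips to \exists s.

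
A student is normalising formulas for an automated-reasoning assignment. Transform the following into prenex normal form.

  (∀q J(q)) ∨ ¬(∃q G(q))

∀q ∀v1 (J(q) ∨ ¬G(v1))

Drive negations inward (¬∀x A ≡ ∃x ¬A, ¬∃x A ≡ ∀x ¬A, De Morgan for ∧/∨):
  (∀q J(q)) ∨ (∀q ¬G(q))
Give each quantifier a distinct variable: q↦v1.
  (∀q J(q)) ∨ (∀v1 ¬G(v1))
Finally move all quantifiers to the prefix:
  ∀q ∀v1 (J(q) ∨ ¬G(v1))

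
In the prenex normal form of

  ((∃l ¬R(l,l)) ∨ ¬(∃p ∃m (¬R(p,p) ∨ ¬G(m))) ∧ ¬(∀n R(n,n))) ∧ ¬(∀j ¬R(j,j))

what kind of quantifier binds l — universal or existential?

Push ¬ through the quantifiers and connectives to reach negation normal form:
  ((∃l ¬R(l,l)) ∨ (∀p ∀m (R(p,p) ∧ G(m))) ∧ (∃n ¬R(n,n))) ∧ (∃j R(j,j))
All bound variables are already distinct, so no renaming is needed.
Extract every quantifier outward, since the variables are now distinct and don't occur free across branches:
  ∃l ∀p ∀m ∃n ∃j ((¬R(l,l) ∨ R(p,p) ∧ G(m) ∧ ¬R(n,n)) ∧ R(j,j))
The quantifier ∃l sits under an even number of negations, so it remains existential.

existential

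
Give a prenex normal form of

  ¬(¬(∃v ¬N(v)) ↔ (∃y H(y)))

∀v ∀y ∃p ∃z (N(v) ∧ ¬H(y) ∨ H(p) ∧ ¬N(z))

Rewrite implications/biconditionals: A → B as ¬A ∨ B; A ↔ B as (¬A ∨ B) ∧ (¬B ∨ A).
  ¬((¬¬(∃v ¬N(v)) ∨ (∃y H(y))) ∧ (¬(∃y H(y)) ∨ ¬(∃v ¬N(v))))
Push ¬ through the quantifiers and connectives to reach negation normal form:
  (∀v N(v)) ∧ (∀y ¬H(y)) ∨ (∃y H(y)) ∧ (∃v ¬N(v))
Standardize variables apart so no two quantifiers bind the same name: y↦p, v↦z.
  (∀v N(v)) ∧ (∀y ¬H(y)) ∨ (∃p H(p)) ∧ (∃z ¬N(z))
Finally move all quantifiers to the prefix:
  ∀v ∀y ∃p ∃z (N(v) ∧ ¬H(y) ∨ H(p) ∧ ¬N(z))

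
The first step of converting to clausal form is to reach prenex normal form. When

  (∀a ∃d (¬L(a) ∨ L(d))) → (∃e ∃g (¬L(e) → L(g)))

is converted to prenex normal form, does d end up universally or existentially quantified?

Rewrite implications/biconditionals: A → B as ¬A ∨ B.
  ¬(∀a ∃d (¬L(a) ∨ L(d))) ∨ (∃e ∃g (¬¬L(e) ∨ L(g)))
Push ¬ through the quantifiers and connectives to reach negation normal form:
  (∃a ∀d (L(a) ∧ ¬L(d))) ∨ (∃e ∃g (L(e) ∨ L(g)))
All bound variables are already distinct, so no renaming is needed.
Pull the quantifiers to the front (each side's bound variable is not free in the other side):
  ∃a ∀d ∃e ∃g (L(a) ∧ ¬L(d) ∨ L(e) ∨ L(g))
The quantifier ∃d sits under an odd number of negations (counting the antecedent side of each →), so it flips to ∀d.

universal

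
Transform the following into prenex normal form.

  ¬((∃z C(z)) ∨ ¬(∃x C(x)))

Move each ¬ inward, flipping quantifiers it crosses:
  (∀z ¬C(z)) ∧ (∃x C(x))
All bound variables are already distinct, so no renaming is needed.
Extract every quantifier outward, since the variables are now distinct and don't occur free across branches:
  ∀z ∃x (¬C(z) ∧ C(x))

∀z ∃x (¬C(z) ∧ C(x))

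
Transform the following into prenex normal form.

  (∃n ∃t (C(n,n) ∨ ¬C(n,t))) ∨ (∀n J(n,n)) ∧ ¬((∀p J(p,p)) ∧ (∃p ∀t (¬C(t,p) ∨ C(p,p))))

∃n ∃t ∀a ∃p ∀y1 ∃b (C(n,n) ∨ ¬C(n,t) ∨ J(a,a) ∧ (¬J(p,p) ∨ C(b,y1) ∧ ¬C(y1,y1)))

Drive negations inward (¬∀x A ≡ ∃x ¬A, ¬∃x A ≡ ∀x ¬A, De Morgan for ∧/∨):
  (∃n ∃t (C(n,n) ∨ ¬C(n,t))) ∨ (∀n J(n,n)) ∧ ((∃p ¬J(p,p)) ∨ (∀p ∃t (C(t,p) ∧ ¬C(p,p))))
Rename bound variables to avoid capture: n↦a, p↦y1, t↦b.
  (∃n ∃t (C(n,n) ∨ ¬C(n,t))) ∨ (∀a J(a,a)) ∧ ((∃p ¬J(p,p)) ∨ (∀y1 ∃b (C(b,y1) ∧ ¬C(y1,y1))))
Finally move all quantifiers to the prefix:
  ∃n ∃t ∀a ∃p ∀y1 ∃b (C(n,n) ∨ ¬C(n,t) ∨ J(a,a) ∧ (¬J(p,p) ∨ C(b,y1) ∧ ¬C(y1,y1)))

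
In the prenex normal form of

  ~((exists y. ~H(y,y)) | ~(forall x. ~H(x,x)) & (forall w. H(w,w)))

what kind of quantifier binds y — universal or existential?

Move each ¬ inward, flipping quantifiers it crosses:
  (forall y. H(y,y)) & ((forall x. ~H(x,x)) | (exists w. ~H(w,w)))
All bound variables are already distinct, so no renaming is needed.
Extract every quantifier outward, since the variables are now distinct and don't occur free across branches:
  forall y. forall x. exists w. (H(y,y) & (~H(x,x) | ~H(w,w)))
The quantifier exists y sits under an odd number of negations, so it flips to forall y.

universal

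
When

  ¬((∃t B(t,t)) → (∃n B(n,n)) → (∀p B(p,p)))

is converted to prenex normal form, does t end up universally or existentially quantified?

First replace A → B with ¬A ∨ B.
  ¬(¬(∃t B(t,t)) ∨ ¬(∃n B(n,n)) ∨ (∀p B(p,p)))
Push ¬ through the quantifiers and connectives to reach negation normal form:
  (∃t B(t,t)) ∧ (∃n B(n,n)) ∧ (∃p ¬B(p,p))
All bound variables are already distinct, so no renaming is needed.
Pull the quantifiers to the front (each side's bound variable is not free in the other side):
  ∃t ∃n ∃p (B(t,t) ∧ B(n,n) ∧ ¬B(p,p))
The quantifier ∃t sits under an even number of negations (counting the antecedent side of each →), so it remains existential.

existential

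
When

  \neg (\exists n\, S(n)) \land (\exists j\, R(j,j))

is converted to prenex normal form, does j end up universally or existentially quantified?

Drive negations inward (¬∀x A ≡ ∃x ¬A, ¬∃x A ≡ ∀x ¬A, De Morgan for ∧/∨):
  (\forall n\, \neg S(n)) \land (\exists j\, R(j,j))
Pull the quantifiers to the front (each side's bound variable is not free in the other side):
  \forall n\, \exists j\, (\neg S(n) \land R(j,j))
The quantifier \exists j sits under an even number of negations, so it remains existential.

existential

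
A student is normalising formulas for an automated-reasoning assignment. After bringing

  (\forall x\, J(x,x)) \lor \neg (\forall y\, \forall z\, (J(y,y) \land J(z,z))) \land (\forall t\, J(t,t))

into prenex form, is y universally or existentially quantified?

existential

Drive negations inward (¬∀x A ≡ ∃x ¬A, ¬∃x A ≡ ∀x ¬A, De Morgan for ∧/∨):
  (\forall x\, J(x,x)) \lor (\exists y\, \exists z\, (\neg J(y,y) \lor \neg J(z,z))) \land (\forall t\, J(t,t))
Finally move all quantifiers to the prefix:
  \forall x\, \exists y\, \exists z\, \forall t\, (J(x,x) \lor (\neg J(y,y) \lor \neg J(z,z)) \land J(t,t))
The quantifier \forall y sits under an odd number of negations, so it flips to \exists y.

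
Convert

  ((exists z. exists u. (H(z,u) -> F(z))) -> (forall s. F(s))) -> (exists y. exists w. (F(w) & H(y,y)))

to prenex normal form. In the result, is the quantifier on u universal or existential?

existential

Rewrite implications/biconditionals: A → B as ¬A ∨ B.
  ~(~(exists z. exists u. (~H(z,u) | F(z))) | (forall s. F(s))) | (exists y. exists w. (F(w) & H(y,y)))
Drive negations inward (¬∀x A ≡ ∃x ¬A, ¬∃x A ≡ ∀x ¬A, De Morgan for ∧/∨):
  (exists z. exists u. (~H(z,u) | F(z))) & (exists s. ~F(s)) | (exists y. exists w. (F(w) & H(y,y)))
All bound variables are already distinct, so no renaming is needed.
Extract every quantifier outward, since the variables are now distinct and don't occur free across branches:
  exists z. exists u. exists s. exists y. exists w. ((~H(z,u) | F(z)) & ~F(s) | F(w) & H(y,y))
The quantifier exists u sits under an even number of negations (counting the antecedent side of each →), so it remains existential.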